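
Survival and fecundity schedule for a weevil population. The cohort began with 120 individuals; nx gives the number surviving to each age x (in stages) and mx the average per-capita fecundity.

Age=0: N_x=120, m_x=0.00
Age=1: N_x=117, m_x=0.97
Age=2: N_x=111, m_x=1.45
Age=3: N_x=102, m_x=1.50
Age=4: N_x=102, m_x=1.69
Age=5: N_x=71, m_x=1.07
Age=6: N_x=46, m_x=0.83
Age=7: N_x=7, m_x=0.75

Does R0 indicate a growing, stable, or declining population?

growing

lx = nx/n0 = nx/120: 1, 0.975, 0.925, 0.85, 0.85, 0.59167…, 0.38333…, 0.05833…
R0 = Σ lx·mx = 0 + 0.94575 + 1.34125 + 1.275 + 1.4365 + 0.633083… + 0.318167… + 0.04375… = 5.9935…
R0 > 1, so the population is growing.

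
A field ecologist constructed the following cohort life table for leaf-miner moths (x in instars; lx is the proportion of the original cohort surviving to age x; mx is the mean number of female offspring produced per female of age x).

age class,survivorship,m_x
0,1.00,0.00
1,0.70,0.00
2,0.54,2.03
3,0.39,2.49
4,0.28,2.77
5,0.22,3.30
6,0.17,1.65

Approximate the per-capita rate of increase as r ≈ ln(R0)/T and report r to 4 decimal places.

0.3837

R0 = Σ lx·mx = 0 + 0 + 1.0962 + 0.9711 + 0.7756 + 0.726 + 0.2805 = 3.8494
Σ x·lx·mx = 13.5211; T = 13.5211/3.8494 = 3.51252…
r ≈ ln(R0)/T = ln(3.8494)/3.51252… = 0.383746… → 0.3837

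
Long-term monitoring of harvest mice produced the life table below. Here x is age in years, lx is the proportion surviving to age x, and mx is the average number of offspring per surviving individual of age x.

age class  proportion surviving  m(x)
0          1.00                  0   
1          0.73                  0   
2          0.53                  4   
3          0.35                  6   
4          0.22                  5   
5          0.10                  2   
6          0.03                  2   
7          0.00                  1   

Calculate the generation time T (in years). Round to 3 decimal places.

2.921

lx·mx: 0, 0, 2.12, 2.1, 1.1, 0.2, 0.06, 0 → R0 = 5.58
x·lx·mx: 0, 0, 4.24, 6.3, 4.4, 1, 0.36, 0 → Σ = 16.3
T = 16.3 / 5.58 = 2.921147… → 2.921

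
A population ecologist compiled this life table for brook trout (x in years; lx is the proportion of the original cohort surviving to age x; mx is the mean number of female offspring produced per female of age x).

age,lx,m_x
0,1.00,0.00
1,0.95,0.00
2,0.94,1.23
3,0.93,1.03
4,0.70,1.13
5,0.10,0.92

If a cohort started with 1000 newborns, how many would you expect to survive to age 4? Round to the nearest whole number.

Expected survivors = N0 · l_4 = 1000 × 0.70 = 700 → 700

700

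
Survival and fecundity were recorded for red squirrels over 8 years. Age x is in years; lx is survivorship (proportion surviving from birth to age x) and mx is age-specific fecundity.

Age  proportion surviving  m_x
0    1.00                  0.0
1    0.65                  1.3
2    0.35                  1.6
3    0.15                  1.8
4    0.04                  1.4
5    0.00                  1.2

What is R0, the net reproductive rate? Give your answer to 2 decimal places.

lx·mx by age: 0, 0.845, 0.56, 0.27, 0.056, 0
R0 = Σ lx·mx = 1.731 → 1.73

1.73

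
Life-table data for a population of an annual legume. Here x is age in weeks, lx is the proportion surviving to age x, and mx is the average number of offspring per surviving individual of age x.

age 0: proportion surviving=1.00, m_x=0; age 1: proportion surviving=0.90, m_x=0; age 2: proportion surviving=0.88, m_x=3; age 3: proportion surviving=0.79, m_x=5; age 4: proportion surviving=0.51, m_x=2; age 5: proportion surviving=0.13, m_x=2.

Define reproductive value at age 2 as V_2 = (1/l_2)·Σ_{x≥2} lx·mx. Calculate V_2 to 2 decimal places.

8.94

lx·mx for x ≥ 2: 2.64, 3.95, 1.02, 0.26 → sum = 7.87
V_2 = 7.87 / l_2 = 7.87 / 0.88 = 8.943182… → 8.94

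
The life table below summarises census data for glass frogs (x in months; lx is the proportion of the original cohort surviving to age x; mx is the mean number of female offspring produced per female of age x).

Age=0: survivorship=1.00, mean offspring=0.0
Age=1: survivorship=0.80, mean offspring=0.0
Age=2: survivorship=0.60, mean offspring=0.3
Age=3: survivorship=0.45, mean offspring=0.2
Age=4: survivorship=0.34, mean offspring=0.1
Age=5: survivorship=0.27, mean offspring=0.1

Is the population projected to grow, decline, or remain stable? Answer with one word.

declining

R0 = Σ lx·mx = 0 + 0 + 0.18 + 0.09 + 0.034 + 0.027 = 0.331
R0 < 1, so the population is declining.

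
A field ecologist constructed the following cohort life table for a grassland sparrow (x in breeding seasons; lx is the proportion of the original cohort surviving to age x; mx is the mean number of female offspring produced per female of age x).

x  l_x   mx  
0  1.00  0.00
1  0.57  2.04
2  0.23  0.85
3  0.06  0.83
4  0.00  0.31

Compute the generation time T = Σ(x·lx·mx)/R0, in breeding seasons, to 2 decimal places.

lx·mx: 0, 1.1628, 0.1955, 0.0498, 0 → R0 = 1.4081
x·lx·mx: 0, 1.1628, 0.391, 0.1494, 0 → Σ = 1.7032
T = 1.7032 / 1.4081 = 1.209573… → 1.21

1.21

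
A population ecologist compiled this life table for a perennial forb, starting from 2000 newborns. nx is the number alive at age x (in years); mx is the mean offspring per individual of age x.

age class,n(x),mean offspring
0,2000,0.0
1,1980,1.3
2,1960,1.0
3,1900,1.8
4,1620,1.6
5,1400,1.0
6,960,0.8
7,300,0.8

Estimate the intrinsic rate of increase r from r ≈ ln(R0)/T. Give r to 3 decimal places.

lx = nx/n0 = nx/2000: 1, 0.99, 0.98, 0.95, 0.81, 0.7, 0.48, 0.15
R0 = Σ lx·mx = 0 + 1.287 + 0.98 + 1.71 + 1.296 + 0.7 + 0.384 + 0.12 = 6.477
Σ x·lx·mx = 20.205; T = 20.205/6.477 = 3.1195…
r ≈ ln(R0)/T = ln(6.477)/3.1195… = 0.5989… → 0.599

0.599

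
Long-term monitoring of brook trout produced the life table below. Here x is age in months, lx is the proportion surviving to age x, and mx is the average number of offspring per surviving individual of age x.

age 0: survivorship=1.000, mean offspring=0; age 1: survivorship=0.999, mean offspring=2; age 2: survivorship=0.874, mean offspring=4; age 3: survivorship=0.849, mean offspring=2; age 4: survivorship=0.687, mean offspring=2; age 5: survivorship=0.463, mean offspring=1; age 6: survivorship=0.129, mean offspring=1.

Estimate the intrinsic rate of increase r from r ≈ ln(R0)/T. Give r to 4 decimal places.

R0 = Σ lx·mx = 0 + 1.998 + 3.496 + 1.698 + 1.374 + 0.463 + 0.129 = 9.158
Σ x·lx·mx = 22.669; T = 22.669/9.158 = 2.47532…
r ≈ ln(R0)/T = ln(9.158)/2.47532… = 0.894683… → 0.8947

0.8947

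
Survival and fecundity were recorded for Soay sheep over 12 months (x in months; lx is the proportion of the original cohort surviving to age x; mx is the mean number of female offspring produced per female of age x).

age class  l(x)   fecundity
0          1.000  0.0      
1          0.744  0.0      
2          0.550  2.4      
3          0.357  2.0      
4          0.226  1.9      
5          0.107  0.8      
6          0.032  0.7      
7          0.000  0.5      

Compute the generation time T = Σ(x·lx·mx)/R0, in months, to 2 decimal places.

2.75

lx·mx: 0, 0, 1.32, 0.714, 0.4294, 0.0856, 0.0224, 0 → R0 = 2.5714
x·lx·mx: 0, 0, 2.64, 2.142, 1.7176, 0.428, 0.1344, 0 → Σ = 7.062
T = 7.062 / 2.5714 = 2.746364… → 2.75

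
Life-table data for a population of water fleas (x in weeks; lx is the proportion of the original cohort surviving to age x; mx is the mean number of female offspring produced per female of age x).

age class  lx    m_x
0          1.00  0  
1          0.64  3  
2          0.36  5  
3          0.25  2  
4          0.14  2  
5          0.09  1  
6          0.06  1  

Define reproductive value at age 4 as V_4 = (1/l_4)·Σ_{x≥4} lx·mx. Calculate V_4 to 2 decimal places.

lx·mx for x ≥ 4: 0.28, 0.09, 0.06 → sum = 0.43
V_4 = 0.43 / l_4 = 0.43 / 0.14 = 3.071429… → 3.07

3.07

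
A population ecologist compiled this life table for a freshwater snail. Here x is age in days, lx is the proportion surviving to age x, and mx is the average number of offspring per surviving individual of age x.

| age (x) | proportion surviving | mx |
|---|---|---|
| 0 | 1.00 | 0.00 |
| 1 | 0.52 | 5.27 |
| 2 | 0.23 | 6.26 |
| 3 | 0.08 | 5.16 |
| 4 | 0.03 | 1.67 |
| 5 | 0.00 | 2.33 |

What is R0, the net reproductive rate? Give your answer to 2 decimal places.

4.64

lx·mx by age: 0, 2.7404, 1.4398, 0.4128, 0.0501, 0
R0 = Σ lx·mx = 4.6431 → 4.64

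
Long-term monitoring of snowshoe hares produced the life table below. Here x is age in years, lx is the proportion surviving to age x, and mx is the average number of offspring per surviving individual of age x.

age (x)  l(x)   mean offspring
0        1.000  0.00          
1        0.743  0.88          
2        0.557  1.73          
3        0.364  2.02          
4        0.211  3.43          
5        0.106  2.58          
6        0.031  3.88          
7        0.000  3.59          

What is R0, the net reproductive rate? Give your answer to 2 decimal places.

lx·mx by age: 0, 0.65384, 0.96361, 0.73528, 0.72373, 0.27348, 0.12028, 0
R0 = Σ lx·mx = 3.47022 → 3.47

3.47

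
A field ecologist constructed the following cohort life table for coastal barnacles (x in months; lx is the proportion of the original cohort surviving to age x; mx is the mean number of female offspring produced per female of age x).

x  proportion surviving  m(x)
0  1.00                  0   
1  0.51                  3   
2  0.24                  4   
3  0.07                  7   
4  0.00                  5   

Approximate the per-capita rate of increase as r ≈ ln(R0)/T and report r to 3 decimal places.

0.661

R0 = Σ lx·mx = 0 + 1.53 + 0.96 + 0.49 + 0 = 2.98
Σ x·lx·mx = 4.92; T = 4.92/2.98 = 1.65101…
r ≈ ln(R0)/T = ln(2.98)/1.65101… = 0.66137… → 0.661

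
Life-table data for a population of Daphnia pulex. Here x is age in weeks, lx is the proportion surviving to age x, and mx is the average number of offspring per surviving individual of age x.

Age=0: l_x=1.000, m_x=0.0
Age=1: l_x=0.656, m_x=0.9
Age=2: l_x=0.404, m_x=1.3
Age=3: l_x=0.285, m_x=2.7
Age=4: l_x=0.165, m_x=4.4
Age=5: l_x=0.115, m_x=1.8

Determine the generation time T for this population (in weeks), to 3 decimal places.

lx·mx: 0, 0.5904, 0.5252, 0.7695, 0.726, 0.207 → R0 = 2.8181
x·lx·mx: 0, 0.5904, 1.0504, 2.3085, 2.904, 1.035 → Σ = 7.8883
T = 7.8883 / 2.8181 = 2.799155… → 2.799

2.799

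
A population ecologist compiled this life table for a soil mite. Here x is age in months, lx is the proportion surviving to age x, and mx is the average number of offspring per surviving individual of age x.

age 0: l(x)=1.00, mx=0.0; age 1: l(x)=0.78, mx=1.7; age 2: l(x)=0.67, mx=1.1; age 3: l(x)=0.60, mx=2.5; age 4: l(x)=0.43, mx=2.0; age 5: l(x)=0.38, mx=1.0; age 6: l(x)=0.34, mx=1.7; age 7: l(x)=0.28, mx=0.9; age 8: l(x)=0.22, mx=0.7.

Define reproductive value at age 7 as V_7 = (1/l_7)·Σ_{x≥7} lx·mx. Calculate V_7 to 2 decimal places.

1.45

lx·mx for x ≥ 7: 0.252, 0.154 → sum = 0.406
V_7 = 0.406 / l_7 = 0.406 / 0.28 = 1.45 → 1.45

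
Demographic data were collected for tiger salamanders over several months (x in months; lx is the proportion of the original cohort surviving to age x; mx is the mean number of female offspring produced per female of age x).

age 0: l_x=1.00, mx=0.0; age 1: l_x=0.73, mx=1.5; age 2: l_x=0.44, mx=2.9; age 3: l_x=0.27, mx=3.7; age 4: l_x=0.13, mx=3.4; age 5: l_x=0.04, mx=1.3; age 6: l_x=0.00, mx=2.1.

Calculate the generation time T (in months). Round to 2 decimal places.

lx·mx: 0, 1.095, 1.276, 0.999, 0.442, 0.052, 0 → R0 = 3.864
x·lx·mx: 0, 1.095, 2.552, 2.997, 1.768, 0.26, 0 → Σ = 8.672
T = 8.672 / 3.864 = 2.244306… → 2.24

2.24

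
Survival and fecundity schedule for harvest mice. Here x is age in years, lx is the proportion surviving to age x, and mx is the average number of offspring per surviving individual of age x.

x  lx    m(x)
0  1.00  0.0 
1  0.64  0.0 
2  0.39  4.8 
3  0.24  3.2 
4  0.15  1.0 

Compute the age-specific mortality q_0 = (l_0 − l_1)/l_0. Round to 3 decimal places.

0.360

q_0 = (l_0 − l_1) / l_0 = (1 − 0.64) / 1
     = 0.36 / 1 = 0.36 → 0.360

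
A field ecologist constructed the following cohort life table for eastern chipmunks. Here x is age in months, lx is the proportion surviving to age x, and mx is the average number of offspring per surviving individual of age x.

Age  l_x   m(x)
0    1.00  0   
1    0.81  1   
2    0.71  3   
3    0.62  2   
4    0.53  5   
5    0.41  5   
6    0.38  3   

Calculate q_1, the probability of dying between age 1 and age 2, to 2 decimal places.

0.12

q_1 = (l_1 − l_2) / l_1 = (0.81 − 0.71) / 0.81
     = 0.1 / 0.81 = 0.123457… → 0.12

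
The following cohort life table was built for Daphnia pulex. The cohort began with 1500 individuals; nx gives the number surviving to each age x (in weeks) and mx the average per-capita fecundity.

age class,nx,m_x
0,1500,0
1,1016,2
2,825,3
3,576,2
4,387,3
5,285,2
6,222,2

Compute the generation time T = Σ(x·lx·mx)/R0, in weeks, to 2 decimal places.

2.63

lx = nx/n0 = nx/1500: 1, 0.67733…, 0.55, 0.384, 0.258, 0.19, 0.148
lx·mx: 0, 1.354667…, 1.65, 0.768, 0.774, 0.38, 0.296 → R0 = 5.222667…
x·lx·mx: 0, 1.354667…, 3.3, 2.304, 3.096, 1.9, 1.776 → Σ = 13.730667…
T = 13.730667… / 5.222667… = 2.629053… → 2.63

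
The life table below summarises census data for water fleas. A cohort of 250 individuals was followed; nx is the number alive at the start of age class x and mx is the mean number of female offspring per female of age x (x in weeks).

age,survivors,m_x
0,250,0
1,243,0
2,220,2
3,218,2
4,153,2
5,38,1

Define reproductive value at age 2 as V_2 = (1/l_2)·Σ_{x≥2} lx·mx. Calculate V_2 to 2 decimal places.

lx = nx/n0 = nx/250: 1, 0.972, 0.88, 0.872, 0.612, 0.152
lx·mx for x ≥ 2: 1.76, 1.744, 1.224, 0.152 → sum = 4.88
V_2 = 4.88 / l_2 = 4.88 / 0.88 = 5.545455… → 5.55

5.55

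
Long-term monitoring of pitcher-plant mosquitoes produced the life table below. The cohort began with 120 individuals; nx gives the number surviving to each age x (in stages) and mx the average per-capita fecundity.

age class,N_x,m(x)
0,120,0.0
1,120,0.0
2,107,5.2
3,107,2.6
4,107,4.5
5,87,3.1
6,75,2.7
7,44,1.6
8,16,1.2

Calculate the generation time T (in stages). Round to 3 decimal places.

3.772

lx = nx/n0 = nx/120: 1, 1, 0.89167…, 0.89167…, 0.89167…, 0.725, 0.625, 0.36667…, 0.13333…
lx·mx: 0, 0, 4.636667…, 2.318333…, 4.0125…, 2.2475, 1.6875, 0.586667…, 0.16… → R0 = 15.649167…
x·lx·mx: 0, 0, 9.273333…, 6.955…, 16.05…, 11.2375, 10.125, 4.106667…, 1.28… → Σ = 59.0275…
T = 59.0275… / 15.649167… = 3.771926… → 3.772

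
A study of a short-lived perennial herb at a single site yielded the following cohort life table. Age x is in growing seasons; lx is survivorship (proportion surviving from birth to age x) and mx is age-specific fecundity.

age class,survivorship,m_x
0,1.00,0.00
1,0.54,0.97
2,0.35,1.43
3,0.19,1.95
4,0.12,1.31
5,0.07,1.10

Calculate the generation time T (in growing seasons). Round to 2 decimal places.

2.24

lx·mx: 0, 0.5238, 0.5005, 0.3705, 0.1572, 0.077 → R0 = 1.629
x·lx·mx: 0, 0.5238, 1.001, 1.1115, 0.6288, 0.385 → Σ = 3.6501
T = 3.6501 / 1.629 = 2.2407… → 2.24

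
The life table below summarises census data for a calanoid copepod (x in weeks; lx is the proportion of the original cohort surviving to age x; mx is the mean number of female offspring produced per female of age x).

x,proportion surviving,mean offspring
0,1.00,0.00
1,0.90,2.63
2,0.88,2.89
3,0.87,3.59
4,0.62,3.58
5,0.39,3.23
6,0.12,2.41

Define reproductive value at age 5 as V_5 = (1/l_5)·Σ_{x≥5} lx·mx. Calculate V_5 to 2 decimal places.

lx·mx for x ≥ 5: 1.2597, 0.2892 → sum = 1.5489
V_5 = 1.5489 / l_5 = 1.5489 / 0.39 = 3.971538… → 3.97

3.97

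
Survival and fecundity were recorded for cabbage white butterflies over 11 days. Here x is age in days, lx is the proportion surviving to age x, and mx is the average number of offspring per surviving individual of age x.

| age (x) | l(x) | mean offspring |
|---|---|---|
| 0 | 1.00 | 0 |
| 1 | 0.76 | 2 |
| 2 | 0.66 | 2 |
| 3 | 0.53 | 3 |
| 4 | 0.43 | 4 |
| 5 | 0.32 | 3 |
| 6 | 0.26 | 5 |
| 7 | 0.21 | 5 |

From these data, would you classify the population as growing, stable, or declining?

growing

R0 = Σ lx·mx = 0 + 1.52 + 1.32 + 1.59 + 1.72 + 0.96 + 1.3 + 1.05 = 9.46
R0 > 1, so the population is growing.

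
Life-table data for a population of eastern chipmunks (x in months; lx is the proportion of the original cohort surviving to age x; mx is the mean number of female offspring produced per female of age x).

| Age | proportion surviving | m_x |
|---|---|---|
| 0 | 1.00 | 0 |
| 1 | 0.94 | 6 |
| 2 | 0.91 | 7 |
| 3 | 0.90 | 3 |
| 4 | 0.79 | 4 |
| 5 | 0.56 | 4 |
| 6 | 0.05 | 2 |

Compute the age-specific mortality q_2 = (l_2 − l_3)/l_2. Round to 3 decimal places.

q_2 = (l_2 − l_3) / l_2 = (0.91 − 0.9) / 0.91
     = 0.01 / 0.91 = 0.010989… → 0.011

0.011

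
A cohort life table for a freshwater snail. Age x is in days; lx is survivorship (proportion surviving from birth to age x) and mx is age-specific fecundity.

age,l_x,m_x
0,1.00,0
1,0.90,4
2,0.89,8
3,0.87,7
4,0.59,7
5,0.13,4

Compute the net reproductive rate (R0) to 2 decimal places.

lx·mx by age: 0, 3.6, 7.12, 6.09, 4.13, 0.52
R0 = Σ lx·mx = 21.46 → 21.46

21.46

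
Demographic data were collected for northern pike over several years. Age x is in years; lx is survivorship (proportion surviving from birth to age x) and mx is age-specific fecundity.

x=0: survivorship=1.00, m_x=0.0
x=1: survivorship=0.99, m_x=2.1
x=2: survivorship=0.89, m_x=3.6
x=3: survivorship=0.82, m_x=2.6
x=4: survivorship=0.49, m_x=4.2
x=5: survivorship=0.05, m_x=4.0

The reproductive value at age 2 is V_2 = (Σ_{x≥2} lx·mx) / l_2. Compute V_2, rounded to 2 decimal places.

lx·mx for x ≥ 2: 3.204, 2.132, 2.058, 0.2 → sum = 7.594
V_2 = 7.594 / l_2 = 7.594 / 0.89 = 8.532584… → 8.53

8.53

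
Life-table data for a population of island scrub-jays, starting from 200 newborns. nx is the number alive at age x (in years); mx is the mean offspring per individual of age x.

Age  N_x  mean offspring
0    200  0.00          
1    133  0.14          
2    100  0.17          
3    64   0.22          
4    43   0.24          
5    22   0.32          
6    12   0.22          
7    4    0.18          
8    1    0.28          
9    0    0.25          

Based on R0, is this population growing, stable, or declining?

lx = nx/n0 = nx/200: 1, 0.665, 0.5, 0.32, 0.215, 0.11, 0.06, 0.02, 0.005, 0
R0 = Σ lx·mx = 0 + 0.0931 + 0.085 + 0.0704 + 0.0516 + 0.0352 + 0.0132 + 0.0036 + 0.0014 + 0 = 0.3535
R0 < 1, so the population is declining.

declining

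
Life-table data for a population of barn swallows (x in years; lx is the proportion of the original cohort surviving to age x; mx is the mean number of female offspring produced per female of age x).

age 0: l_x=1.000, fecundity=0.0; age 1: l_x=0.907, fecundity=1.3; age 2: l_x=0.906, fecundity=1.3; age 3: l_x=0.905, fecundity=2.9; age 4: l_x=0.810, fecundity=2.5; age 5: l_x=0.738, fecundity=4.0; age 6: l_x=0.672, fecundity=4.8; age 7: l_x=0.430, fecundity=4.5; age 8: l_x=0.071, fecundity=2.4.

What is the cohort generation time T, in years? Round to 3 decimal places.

lx·mx: 0, 1.1791, 1.1778, 2.6245, 2.025, 2.952, 3.2256, 1.935, 0.1704 → R0 = 15.2894
x·lx·mx: 0, 1.1791, 2.3556, 7.8735, 8.1, 14.76, 19.3536, 13.545, 1.3632 → Σ = 68.53
T = 68.53 / 15.2894 = 4.48219… → 4.482

4.482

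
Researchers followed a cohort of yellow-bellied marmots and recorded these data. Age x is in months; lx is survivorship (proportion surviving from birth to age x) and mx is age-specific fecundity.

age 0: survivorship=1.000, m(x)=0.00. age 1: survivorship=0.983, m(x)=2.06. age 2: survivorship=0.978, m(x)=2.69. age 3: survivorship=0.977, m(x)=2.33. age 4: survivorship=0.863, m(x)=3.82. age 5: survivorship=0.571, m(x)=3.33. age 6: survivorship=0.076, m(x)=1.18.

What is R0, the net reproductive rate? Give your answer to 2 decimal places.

lx·mx by age: 0, 2.02498, 2.63082, 2.27641, 3.29666, 1.90143, 0.08968
R0 = Σ lx·mx = 12.21998 → 12.22

12.22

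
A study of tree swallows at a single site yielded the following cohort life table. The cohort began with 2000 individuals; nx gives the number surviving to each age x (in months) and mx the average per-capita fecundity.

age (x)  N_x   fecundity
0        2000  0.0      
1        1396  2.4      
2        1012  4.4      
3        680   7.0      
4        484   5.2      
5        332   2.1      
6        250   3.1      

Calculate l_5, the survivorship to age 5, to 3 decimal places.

0.166

l_5 = n_5/n_0 = 332/2000 = 0.166 → 0.166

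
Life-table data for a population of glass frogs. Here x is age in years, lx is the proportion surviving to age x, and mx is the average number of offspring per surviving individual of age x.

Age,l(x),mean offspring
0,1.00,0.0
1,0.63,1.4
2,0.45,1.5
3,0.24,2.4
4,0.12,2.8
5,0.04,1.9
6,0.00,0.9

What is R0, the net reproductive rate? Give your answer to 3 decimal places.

2.545

lx·mx by age: 0, 0.882, 0.675, 0.576, 0.336, 0.076, 0
R0 = Σ lx·mx = 2.545 → 2.545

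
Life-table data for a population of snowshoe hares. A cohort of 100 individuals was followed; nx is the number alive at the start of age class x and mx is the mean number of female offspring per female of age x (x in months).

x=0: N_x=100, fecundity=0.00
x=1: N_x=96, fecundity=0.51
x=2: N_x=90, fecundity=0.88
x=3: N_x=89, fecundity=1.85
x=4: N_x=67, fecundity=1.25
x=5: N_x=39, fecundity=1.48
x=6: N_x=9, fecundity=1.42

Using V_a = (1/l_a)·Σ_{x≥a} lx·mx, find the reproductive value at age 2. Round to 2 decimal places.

4.42

lx = nx/n0 = nx/100: 1, 0.96, 0.9, 0.89, 0.67, 0.39, 0.09
lx·mx for x ≥ 2: 0.792, 1.6465, 0.8375, 0.5772, 0.1278 → sum = 3.981
V_2 = 3.981 / l_2 = 3.981 / 0.9 = 4.423333… → 4.42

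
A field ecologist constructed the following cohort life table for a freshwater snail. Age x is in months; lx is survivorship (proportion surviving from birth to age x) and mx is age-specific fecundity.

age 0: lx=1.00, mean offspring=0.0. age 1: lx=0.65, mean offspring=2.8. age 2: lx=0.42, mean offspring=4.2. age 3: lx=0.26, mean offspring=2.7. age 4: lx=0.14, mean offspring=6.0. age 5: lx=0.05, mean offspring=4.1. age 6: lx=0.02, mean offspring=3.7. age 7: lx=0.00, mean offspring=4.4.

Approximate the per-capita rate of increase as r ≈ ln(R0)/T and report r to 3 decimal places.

R0 = Σ lx·mx = 0 + 1.82 + 1.764 + 0.702 + 0.84 + 0.205 + 0.074 + 0 = 5.405
Σ x·lx·mx = 12.283; T = 12.283/5.405 = 2.27253…
r ≈ ln(R0)/T = ln(5.405)/2.27253… = 0.74249… → 0.742

0.742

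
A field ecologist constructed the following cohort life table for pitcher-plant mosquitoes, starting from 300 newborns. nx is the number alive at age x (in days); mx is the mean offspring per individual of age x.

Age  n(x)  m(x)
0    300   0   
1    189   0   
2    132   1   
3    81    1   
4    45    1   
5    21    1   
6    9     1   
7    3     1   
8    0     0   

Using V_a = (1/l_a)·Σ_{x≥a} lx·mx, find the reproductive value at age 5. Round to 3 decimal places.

lx = nx/n0 = nx/300: 1, 0.63, 0.44, 0.27, 0.15, 0.07, 0.03, 0.01, 0
lx·mx for x ≥ 5: 0.07, 0.03, 0.01, 0 → sum = 0.11
V_5 = 0.11 / l_5 = 0.11 / 0.07 = 1.571429… → 1.571

1.571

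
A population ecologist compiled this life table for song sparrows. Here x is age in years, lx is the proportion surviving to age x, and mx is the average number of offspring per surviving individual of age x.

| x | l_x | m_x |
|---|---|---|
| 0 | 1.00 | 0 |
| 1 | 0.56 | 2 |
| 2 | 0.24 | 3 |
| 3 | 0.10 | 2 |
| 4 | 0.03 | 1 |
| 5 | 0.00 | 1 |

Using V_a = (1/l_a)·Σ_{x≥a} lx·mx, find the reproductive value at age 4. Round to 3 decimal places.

lx·mx for x ≥ 4: 0.03, 0 → sum = 0.03
V_4 = 0.03 / l_4 = 0.03 / 0.03 = 1 → 1.000

1.000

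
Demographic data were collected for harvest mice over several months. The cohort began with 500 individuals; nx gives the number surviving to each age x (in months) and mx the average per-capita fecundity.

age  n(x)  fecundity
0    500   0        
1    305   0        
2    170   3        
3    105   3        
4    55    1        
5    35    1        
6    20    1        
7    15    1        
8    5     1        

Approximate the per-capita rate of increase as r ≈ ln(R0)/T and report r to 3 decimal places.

0.235

lx = nx/n0 = nx/500: 1, 0.61, 0.34, 0.21, 0.11, 0.07, 0.04, 0.03, 0.01
R0 = Σ lx·mx = 0 + 0 + 1.02 + 0.63 + 0.11 + 0.07 + 0.04 + 0.03 + 0.01 = 1.91
Σ x·lx·mx = 5.25; T = 5.25/1.91 = 2.74869…
r ≈ ln(R0)/T = ln(1.91)/2.74869… = 0.23542… → 0.235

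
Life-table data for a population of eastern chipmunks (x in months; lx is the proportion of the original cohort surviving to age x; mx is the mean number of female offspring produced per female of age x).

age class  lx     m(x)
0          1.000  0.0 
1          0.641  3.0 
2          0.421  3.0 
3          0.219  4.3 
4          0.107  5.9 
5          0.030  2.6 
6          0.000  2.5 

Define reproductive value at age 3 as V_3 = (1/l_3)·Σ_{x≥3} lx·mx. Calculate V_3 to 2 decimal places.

lx·mx for x ≥ 3: 0.9417, 0.6313, 0.078, 0 → sum = 1.651
V_3 = 1.651 / l_3 = 1.651 / 0.219 = 7.538813… → 7.54

7.54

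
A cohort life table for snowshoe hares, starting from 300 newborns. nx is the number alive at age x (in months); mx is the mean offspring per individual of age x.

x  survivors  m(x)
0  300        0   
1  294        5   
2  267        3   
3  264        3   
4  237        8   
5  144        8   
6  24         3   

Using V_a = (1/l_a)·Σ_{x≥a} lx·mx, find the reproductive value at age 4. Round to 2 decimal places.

lx = nx/n0 = nx/300: 1, 0.98, 0.89, 0.88, 0.79, 0.48, 0.08
lx·mx for x ≥ 4: 6.32, 3.84, 0.24 → sum = 10.4
V_4 = 10.4 / l_4 = 10.4 / 0.79 = 13.164557… → 13.16

13.16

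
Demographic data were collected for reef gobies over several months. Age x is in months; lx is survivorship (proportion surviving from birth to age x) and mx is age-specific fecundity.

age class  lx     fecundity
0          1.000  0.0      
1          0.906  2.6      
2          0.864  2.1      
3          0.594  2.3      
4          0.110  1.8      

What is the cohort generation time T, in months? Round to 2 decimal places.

1.90

lx·mx: 0, 2.3556, 1.8144, 1.3662, 0.198 → R0 = 5.7342
x·lx·mx: 0, 2.3556, 3.6288, 4.0986, 0.792 → Σ = 10.875
T = 10.875 / 5.7342 = 1.896516… → 1.90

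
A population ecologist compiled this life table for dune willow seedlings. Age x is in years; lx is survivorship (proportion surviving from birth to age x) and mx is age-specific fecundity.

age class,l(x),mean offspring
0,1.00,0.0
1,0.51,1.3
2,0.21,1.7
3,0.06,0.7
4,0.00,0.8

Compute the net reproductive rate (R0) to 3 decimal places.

1.062

lx·mx by age: 0, 0.663, 0.357, 0.042, 0
R0 = Σ lx·mx = 1.062 → 1.062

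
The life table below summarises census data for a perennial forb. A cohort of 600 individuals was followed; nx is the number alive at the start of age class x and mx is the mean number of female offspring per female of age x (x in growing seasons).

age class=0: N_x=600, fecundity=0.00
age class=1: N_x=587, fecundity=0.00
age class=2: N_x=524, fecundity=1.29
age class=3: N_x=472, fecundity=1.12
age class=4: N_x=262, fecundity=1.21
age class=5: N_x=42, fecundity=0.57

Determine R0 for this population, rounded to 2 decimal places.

2.58

lx = nx/n0 = nx/600: 1, 0.97833…, 0.87333…, 0.78667…, 0.43667…, 0.07
lx·mx by age: 0, 0, 1.1266…, 0.881067…, 0.528367…, 0.0399
R0 = Σ lx·mx = 2.575933… → 2.58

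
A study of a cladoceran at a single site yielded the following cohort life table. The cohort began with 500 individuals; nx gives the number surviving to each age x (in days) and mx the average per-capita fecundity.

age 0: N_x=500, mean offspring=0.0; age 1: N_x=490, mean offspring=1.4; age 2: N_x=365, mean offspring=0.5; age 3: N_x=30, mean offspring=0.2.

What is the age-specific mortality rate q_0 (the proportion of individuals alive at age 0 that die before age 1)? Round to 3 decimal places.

lx = nx/n0 = nx/500: 1, 0.98, 0.73, 0.06
q_0 = (l_0 − l_1) / l_0 = (1 − 0.98) / 1
     = 0.02 / 1 = 0.02 → 0.020

0.020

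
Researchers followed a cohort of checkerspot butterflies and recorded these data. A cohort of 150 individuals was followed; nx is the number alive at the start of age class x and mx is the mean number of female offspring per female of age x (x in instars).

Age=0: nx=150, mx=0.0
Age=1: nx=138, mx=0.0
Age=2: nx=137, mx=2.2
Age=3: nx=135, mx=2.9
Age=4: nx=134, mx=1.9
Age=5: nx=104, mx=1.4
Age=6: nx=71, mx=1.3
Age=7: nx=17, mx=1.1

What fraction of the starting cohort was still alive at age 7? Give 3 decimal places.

0.113

l_7 = n_7/n_0 = 17/150 = 0.113333… → 0.113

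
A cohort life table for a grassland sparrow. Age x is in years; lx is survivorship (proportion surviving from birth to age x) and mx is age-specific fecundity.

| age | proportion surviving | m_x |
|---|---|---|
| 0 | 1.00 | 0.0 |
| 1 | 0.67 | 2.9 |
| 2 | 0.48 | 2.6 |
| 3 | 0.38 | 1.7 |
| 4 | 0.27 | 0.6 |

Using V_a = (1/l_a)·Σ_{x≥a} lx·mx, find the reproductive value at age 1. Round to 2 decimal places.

lx·mx for x ≥ 1: 1.943, 1.248, 0.646, 0.162 → sum = 3.999
V_1 = 3.999 / l_1 = 3.999 / 0.67 = 5.968657… → 5.97

5.97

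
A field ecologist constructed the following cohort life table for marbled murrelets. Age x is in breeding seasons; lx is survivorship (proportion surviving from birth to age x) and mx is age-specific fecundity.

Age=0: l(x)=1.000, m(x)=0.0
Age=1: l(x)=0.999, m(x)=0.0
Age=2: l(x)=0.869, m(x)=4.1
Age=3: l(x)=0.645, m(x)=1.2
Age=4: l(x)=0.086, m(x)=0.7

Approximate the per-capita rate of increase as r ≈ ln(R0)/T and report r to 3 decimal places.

0.672

R0 = Σ lx·mx = 0 + 0 + 3.5629 + 0.774 + 0.0602 = 4.3971
Σ x·lx·mx = 9.6886; T = 9.6886/4.3971 = 2.20341…
r ≈ ln(R0)/T = ln(4.3971)/2.20341… = 0.67212… → 0.672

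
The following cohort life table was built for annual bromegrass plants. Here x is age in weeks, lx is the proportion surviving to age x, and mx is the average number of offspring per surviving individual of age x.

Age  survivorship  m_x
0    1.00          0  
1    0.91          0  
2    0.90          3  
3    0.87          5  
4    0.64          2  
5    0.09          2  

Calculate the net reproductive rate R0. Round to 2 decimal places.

lx·mx by age: 0, 0, 2.7, 4.35, 1.28, 0.18
R0 = Σ lx·mx = 8.51 → 8.51

8.51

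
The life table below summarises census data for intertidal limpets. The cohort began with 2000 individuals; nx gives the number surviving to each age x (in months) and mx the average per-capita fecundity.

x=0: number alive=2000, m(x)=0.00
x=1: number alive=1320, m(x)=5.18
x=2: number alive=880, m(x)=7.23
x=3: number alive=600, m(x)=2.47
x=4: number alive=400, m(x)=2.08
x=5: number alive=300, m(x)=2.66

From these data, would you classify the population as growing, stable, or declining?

lx = nx/n0 = nx/2000: 1, 0.66, 0.44, 0.3, 0.2, 0.15
R0 = Σ lx·mx = 0 + 3.4188 + 3.1812 + 0.741 + 0.416 + 0.399 = 8.156
R0 > 1, so the population is growing.

growing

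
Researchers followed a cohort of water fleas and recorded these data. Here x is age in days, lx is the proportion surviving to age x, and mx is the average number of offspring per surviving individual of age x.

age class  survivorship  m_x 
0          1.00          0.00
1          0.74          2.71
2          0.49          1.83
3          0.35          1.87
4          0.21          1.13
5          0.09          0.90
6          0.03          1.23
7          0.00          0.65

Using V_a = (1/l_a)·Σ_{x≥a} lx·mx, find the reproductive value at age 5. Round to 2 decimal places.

lx·mx for x ≥ 5: 0.081, 0.0369, 0 → sum = 0.1179
V_5 = 0.1179 / l_5 = 0.1179 / 0.09 = 1.31 → 1.31

1.31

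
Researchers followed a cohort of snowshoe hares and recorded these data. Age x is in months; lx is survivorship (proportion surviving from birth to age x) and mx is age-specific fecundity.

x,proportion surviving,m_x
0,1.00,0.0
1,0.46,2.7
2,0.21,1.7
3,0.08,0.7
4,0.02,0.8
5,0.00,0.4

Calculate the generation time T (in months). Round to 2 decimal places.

1.31

lx·mx: 0, 1.242, 0.357, 0.056, 0.016, 0 → R0 = 1.671
x·lx·mx: 0, 1.242, 0.714, 0.168, 0.064, 0 → Σ = 2.188
T = 2.188 / 1.671 = 1.309396… → 1.31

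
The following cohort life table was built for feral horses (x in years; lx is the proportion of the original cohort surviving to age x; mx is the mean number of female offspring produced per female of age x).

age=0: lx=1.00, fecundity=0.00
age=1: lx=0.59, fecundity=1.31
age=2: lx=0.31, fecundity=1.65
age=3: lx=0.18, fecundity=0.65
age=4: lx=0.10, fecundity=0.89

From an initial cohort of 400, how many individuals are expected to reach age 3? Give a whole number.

72

Expected survivors = N0 · l_3 = 400 × 0.18 = 72 → 72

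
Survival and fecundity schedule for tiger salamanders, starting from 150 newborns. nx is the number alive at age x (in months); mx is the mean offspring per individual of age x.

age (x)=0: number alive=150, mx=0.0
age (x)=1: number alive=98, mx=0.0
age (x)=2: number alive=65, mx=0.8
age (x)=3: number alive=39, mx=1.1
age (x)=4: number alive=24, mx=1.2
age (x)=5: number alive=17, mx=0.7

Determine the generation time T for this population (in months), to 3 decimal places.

3.004

lx = nx/n0 = nx/150: 1, 0.65333…, 0.43333…, 0.26, 0.16, 0.11333…
lx·mx: 0, 0, 0.346667…, 0.286, 0.192, 0.079333… → R0 = 0.904…
x·lx·mx: 0, 0, 0.693333…, 0.858, 0.768, 0.396667… → Σ = 2.716…
T = 2.716… / 0.904… = 3.004425… → 3.004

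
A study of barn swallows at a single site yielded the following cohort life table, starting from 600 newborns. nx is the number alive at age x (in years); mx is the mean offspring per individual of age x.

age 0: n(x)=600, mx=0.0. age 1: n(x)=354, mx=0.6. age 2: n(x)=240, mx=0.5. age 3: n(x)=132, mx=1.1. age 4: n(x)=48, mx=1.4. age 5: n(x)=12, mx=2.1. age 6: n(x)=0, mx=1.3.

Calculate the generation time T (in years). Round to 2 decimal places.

lx = nx/n0 = nx/600: 1, 0.59, 0.4, 0.22, 0.08, 0.02, 0
lx·mx: 0, 0.354, 0.2, 0.242, 0.112, 0.042, 0 → R0 = 0.95
x·lx·mx: 0, 0.354, 0.4, 0.726, 0.448, 0.21, 0 → Σ = 2.138
T = 2.138 / 0.95 = 2.250526… → 2.25

2.25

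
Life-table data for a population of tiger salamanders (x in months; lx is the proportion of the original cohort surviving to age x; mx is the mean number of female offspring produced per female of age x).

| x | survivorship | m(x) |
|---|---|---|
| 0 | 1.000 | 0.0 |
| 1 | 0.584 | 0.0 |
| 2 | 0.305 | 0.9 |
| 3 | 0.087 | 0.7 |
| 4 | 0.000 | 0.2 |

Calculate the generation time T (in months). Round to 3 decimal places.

lx·mx: 0, 0, 0.2745, 0.0609, 0 → R0 = 0.3354
x·lx·mx: 0, 0, 0.549, 0.1827, 0 → Σ = 0.7317
T = 0.7317 / 0.3354 = 2.181574… → 2.182

2.182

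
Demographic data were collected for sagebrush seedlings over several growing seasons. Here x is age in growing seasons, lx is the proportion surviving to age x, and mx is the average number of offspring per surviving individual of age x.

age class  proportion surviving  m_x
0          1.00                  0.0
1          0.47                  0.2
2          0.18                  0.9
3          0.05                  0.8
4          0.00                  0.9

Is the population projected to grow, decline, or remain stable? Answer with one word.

declining

R0 = Σ lx·mx = 0 + 0.094 + 0.162 + 0.04 + 0 = 0.296
R0 < 1, so the population is declining.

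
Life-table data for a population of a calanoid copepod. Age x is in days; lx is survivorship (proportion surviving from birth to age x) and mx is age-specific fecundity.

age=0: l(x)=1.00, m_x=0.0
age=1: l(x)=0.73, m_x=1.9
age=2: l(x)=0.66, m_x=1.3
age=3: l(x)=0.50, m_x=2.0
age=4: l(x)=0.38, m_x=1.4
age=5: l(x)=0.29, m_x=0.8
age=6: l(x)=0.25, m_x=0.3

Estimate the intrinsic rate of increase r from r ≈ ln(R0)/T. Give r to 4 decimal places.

R0 = Σ lx·mx = 0 + 1.387 + 0.858 + 1 + 0.532 + 0.232 + 0.075 = 4.084
Σ x·lx·mx = 9.841; T = 9.841/4.084 = 2.40965…
r ≈ ln(R0)/T = ln(4.084)/2.40965… = 0.583935… → 0.5839

0.5839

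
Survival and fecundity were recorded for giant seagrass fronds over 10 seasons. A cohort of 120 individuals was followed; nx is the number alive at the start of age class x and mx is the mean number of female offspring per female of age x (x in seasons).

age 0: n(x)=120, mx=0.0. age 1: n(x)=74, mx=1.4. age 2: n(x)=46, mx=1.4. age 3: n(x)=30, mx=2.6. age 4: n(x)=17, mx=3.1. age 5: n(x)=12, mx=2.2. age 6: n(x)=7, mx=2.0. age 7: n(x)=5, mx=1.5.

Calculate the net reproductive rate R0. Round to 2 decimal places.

2.89

lx = nx/n0 = nx/120: 1, 0.61667…, 0.38333…, 0.25, 0.14167…, 0.1, 0.05833…, 0.04167…
lx·mx by age: 0, 0.863333…, 0.536667…, 0.65, 0.439167…, 0.22, 0.116667…, 0.0625…
R0 = Σ lx·mx = 2.888333… → 2.89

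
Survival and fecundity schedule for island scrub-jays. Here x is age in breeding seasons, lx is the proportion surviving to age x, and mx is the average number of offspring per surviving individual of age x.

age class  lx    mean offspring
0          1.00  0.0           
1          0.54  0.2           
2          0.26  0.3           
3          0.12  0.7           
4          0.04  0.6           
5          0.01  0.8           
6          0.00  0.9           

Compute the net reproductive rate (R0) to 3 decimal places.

0.302

lx·mx by age: 0, 0.108, 0.078, 0.084, 0.024, 0.008, 0
R0 = Σ lx·mx = 0.302 → 0.302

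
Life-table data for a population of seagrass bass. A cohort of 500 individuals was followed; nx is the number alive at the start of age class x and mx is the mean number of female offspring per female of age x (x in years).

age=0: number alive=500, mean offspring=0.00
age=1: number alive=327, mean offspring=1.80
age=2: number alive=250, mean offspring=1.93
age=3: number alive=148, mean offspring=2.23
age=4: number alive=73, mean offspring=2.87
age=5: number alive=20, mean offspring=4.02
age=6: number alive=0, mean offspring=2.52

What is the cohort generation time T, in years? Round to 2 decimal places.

2.24

lx = nx/n0 = nx/500: 1, 0.654, 0.5, 0.296, 0.146, 0.04, 0
lx·mx: 0, 1.1772, 0.965, 0.66008, 0.41902, 0.1608, 0 → R0 = 3.3821
x·lx·mx: 0, 1.1772, 1.93, 1.98024, 1.67608, 0.804, 0 → Σ = 7.56752
T = 7.56752 / 3.3821 = 2.237521… → 2.24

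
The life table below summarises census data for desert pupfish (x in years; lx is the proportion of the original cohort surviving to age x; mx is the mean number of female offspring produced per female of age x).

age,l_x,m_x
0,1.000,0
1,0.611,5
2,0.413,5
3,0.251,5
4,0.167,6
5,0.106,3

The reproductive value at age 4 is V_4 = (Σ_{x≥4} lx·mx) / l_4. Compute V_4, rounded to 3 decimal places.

lx·mx for x ≥ 4: 1.002, 0.318 → sum = 1.32
V_4 = 1.32 / l_4 = 1.32 / 0.167 = 7.904192… → 7.904

7.904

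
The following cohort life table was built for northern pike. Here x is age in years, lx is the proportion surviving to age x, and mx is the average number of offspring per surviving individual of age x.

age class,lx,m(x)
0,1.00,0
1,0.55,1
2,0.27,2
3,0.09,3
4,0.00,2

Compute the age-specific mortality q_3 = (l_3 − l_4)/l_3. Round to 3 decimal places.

q_3 = (l_3 − l_4) / l_3 = (0.09 − 0) / 0.09
     = 0.09 / 0.09 = 1 → 1.000

1.000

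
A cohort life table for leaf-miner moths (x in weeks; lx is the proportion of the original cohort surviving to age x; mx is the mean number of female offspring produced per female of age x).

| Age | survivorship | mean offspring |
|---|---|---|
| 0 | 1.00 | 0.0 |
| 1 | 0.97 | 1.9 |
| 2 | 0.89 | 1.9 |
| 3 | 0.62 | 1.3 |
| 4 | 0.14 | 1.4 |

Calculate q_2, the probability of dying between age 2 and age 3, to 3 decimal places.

q_2 = (l_2 − l_3) / l_2 = (0.89 − 0.62) / 0.89
     = 0.27 / 0.89 = 0.303371… → 0.303

0.303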